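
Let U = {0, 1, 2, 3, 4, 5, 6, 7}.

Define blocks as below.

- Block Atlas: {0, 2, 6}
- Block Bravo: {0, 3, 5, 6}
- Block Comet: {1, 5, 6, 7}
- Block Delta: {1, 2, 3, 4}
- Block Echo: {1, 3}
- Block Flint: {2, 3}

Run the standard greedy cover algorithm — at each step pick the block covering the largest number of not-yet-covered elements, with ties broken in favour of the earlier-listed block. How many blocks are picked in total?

Greedy: pick Bravo (covers 4 new) → pick Delta (covers 3 new) → pick Comet (covers 1 new). Total picks: 3.

3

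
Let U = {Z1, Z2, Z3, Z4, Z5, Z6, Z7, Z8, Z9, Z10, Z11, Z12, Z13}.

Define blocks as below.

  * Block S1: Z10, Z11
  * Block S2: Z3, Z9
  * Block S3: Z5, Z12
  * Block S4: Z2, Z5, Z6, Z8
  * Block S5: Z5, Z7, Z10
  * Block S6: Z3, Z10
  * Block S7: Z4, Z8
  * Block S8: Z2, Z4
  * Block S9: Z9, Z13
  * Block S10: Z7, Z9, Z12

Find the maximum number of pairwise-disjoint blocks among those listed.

S3, S6, S8, S9 are pairwise disjoint (S3={Z5,Z12}; S6={Z3,Z10}; S8={Z2,Z4}; S9={Z9,Z13}).
Every remaining block overlaps one of these, and no 5 of the listed blocks are pairwise disjoint, so 4 is the maximum.

4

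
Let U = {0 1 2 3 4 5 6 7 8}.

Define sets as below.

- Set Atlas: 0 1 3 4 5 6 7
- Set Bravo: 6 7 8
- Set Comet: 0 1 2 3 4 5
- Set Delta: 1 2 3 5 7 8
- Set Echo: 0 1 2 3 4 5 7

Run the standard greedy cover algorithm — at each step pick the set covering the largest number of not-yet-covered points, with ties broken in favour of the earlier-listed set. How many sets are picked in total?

2

Greedy: pick Atlas (covers 7 new) → pick Delta (covers 2 new). Total picks: 2.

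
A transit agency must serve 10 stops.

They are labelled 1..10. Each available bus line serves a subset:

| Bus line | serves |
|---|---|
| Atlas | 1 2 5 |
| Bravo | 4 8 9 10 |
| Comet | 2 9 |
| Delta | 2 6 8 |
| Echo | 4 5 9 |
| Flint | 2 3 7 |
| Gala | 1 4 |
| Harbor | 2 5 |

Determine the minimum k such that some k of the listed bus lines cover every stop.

4

Take {Atlas, Bravo, Delta, Flint}. Their union is {1, 2, 3, 4, 5, 6, 7, 8, 9, 10}, which is all 10 stops.
Only Delta contains 6, so Delta is forced; the remaining 7 stops need at least 3 more bus lines (each remaining bus line adds at most 3) — so at least 4 bus lines are needed, and 4 is optimal.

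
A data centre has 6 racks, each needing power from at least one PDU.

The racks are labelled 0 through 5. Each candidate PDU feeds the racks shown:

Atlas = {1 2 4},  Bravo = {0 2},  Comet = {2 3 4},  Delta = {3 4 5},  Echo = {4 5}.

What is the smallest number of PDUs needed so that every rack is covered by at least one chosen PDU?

Atlas and Bravo and Delta together: Atlas ∪ Bravo ∪ Delta = {0, 1, 2, 3, 4, 5} — every rack is covered.
Only Bravo contains 0, so Bravo is forced; the remaining 4 racks need at least 2 more PDUs (each remaining PDU adds at most 3) — so at least 3 PDUs are needed, and 3 is optimal.

3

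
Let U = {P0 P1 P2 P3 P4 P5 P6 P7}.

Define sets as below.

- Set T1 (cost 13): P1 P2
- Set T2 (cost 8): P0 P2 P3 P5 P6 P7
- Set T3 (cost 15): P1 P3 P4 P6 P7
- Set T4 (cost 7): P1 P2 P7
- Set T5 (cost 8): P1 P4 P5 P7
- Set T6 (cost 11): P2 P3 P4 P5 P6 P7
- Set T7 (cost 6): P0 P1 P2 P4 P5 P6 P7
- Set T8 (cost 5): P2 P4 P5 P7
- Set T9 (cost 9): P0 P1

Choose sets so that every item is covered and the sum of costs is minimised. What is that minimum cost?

14

T2, T7 together cover every item (T2 ∪ T7 = {P0, P1, P2, P3, P4, P5, P6, P7}); total cost 8 + 6 = 14.
No covering selection has total cost below 14.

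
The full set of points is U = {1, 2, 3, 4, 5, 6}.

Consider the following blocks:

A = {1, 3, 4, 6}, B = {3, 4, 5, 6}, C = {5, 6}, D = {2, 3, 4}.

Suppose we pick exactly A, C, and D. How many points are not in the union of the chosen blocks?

0

Union of A, C, D = {1, 2, 3, 4, 5, 6} — that's every point, so 0 are uncovered.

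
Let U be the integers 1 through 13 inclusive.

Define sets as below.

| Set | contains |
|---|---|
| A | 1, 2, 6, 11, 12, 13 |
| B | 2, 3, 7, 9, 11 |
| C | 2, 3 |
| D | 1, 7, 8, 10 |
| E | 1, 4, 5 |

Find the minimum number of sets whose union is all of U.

4

A, B, D, and E cover everything between them: the union {1, 2, 3, 4, 5, 6, 7, 8, 9, 10, 11, 12, 13} is all of U.
Only A contains 6, so A is forced; the remaining 7 items need at least 3 more sets (each remaining set adds at most 3) — so at least 4 sets are needed, and 4 is optimal.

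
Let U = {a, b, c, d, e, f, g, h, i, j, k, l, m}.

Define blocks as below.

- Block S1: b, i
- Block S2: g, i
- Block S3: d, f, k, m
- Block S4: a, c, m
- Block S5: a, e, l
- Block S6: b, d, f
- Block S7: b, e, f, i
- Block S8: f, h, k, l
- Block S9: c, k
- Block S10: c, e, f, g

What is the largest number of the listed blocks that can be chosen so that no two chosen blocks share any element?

4

S2, S5, S6, S9 are pairwise disjoint (S2={g,i}; S5={a,e,l}; S6={b,d,f}; S9={c,k}).
Every remaining block overlaps one of these, and no 5 of the listed blocks are pairwise disjoint, so 4 is the maximum.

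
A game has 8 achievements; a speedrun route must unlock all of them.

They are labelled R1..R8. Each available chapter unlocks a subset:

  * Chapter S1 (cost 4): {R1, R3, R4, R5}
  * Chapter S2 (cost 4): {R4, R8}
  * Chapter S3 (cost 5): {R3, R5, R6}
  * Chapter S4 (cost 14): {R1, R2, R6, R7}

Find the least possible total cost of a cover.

S1, S2, S4 together cover every achievement (S1 ∪ S2 ∪ S4 = {R1, R2, R3, R4, R5, R6, R7, R8}); total cost 4 + 4 + 14 = 22.
No covering selection has total cost below 22.

22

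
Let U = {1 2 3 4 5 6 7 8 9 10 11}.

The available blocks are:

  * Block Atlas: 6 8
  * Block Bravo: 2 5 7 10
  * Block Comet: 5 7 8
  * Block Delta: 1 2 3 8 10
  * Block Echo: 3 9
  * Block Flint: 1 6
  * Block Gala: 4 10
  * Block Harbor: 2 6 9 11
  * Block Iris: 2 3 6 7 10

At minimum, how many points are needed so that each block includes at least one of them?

4

Take H = {3, 6, 8, 10}. Each listed block contains at least one of these, so H is a hitting set of size 4.
The blocks Comet, Echo, Flint, Gala are pairwise disjoint, so any hitting set needs a separate point for each — at least 4. Hence 4 is optimal.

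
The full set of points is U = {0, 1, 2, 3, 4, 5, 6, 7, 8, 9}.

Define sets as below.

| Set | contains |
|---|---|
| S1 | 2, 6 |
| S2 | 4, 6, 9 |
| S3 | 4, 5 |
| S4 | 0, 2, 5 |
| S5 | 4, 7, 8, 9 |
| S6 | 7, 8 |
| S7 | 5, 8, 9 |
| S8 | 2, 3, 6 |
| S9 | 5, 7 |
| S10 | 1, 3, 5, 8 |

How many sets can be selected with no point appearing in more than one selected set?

3

S1, S3, S6 are pairwise disjoint (S1={2,6}; S3={4,5}; S6={7,8}).
Every remaining set overlaps one of these, and no 4 of the listed sets are pairwise disjoint, so 3 is the maximum.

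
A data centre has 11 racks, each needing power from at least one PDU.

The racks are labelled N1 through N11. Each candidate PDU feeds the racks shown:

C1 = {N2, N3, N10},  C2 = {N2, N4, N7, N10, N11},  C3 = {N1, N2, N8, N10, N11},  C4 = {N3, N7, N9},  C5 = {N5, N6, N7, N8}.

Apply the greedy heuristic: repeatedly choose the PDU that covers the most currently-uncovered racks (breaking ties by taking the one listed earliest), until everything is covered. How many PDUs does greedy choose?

Greedy: pick C2 (covers 5 new) → pick C5 (covers 3 new) → pick C4 (covers 2 new) → pick C3 (covers 1 new). Total picks: 4.

4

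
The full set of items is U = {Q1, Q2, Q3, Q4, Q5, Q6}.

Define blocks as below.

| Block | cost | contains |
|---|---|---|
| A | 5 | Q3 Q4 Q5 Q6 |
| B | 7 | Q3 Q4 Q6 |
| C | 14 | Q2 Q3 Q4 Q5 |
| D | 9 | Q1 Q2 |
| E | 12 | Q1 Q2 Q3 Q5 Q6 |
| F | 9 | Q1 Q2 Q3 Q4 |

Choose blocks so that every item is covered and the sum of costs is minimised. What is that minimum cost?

A, D together cover every item (A ∪ D = {Q1, Q2, Q3, Q4, Q5, Q6}); total cost 5 + 9 = 14.
No covering selection has total cost below 14.

14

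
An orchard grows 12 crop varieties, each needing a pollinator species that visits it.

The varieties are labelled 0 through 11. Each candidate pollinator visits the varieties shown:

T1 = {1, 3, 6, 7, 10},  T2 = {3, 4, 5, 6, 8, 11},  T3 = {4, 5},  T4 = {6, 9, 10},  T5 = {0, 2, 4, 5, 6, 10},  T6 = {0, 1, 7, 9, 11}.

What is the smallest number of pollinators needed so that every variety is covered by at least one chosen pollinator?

3

T2 and T5 and T6 together: T2 ∪ T5 ∪ T6 = {0, 1, 2, 3, 4, 5, 6, 7, 8, 9, 10, 11} — every variety is covered.
Only T5 contains 2, so T5 is forced; the remaining 6 varieties need at least 2 more pollinators (each remaining pollinator adds at most 4) — so at least 3 pollinators are needed, and 3 is optimal.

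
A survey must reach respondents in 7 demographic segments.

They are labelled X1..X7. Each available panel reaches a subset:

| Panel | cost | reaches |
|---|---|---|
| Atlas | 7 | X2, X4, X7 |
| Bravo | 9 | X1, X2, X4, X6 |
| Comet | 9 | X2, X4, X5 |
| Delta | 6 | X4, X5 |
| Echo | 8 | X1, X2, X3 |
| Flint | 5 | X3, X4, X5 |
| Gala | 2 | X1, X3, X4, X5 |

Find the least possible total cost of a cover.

Atlas, Bravo, Gala together cover every segment (Atlas ∪ Bravo ∪ Gala = {X1, X2, X3, X4, X5, X6, X7}); total cost 7 + 9 + 2 = 18.
No covering selection has total cost below 18.

18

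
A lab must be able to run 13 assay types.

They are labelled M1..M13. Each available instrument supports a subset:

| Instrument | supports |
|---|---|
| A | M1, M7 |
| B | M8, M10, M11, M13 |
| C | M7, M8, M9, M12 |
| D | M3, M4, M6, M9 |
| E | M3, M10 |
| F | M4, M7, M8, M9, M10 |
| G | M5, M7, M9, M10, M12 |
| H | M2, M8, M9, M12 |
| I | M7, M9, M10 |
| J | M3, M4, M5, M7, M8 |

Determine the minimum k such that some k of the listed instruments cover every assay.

5

A and B and D and G and H together: A ∪ B ∪ D ∪ G ∪ H = {M1, M2, M3, M4, M5, M6, M7, M8, M9, M10, M11, M12, M13} — every assay is covered.
No 4 of the 10 instruments cover everything (all 210 combinations miss at least one assay), so 5 is optimal.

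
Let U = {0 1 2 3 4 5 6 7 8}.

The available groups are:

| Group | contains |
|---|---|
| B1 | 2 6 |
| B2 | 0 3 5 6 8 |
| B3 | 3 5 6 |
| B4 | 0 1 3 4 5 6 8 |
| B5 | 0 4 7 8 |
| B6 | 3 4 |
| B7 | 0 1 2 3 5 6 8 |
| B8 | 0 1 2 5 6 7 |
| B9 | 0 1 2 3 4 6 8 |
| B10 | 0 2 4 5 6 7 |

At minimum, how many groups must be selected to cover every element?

2

B7 and B10 together: B7 ∪ B10 = {0, 1, 2, 3, 4, 5, 6, 7, 8} — every element is covered.
No single group has all 9 elements (the largest, B4, has 7), so 2 is optimal.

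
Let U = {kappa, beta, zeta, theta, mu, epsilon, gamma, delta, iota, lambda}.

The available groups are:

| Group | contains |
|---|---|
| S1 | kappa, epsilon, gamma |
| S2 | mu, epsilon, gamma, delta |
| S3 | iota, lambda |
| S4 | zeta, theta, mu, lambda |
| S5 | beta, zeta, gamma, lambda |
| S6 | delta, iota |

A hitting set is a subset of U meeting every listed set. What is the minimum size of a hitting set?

3

Take H = {epsilon, iota, lambda}. Each listed group contains at least one of these, so H is a hitting set of size 3.
The groups S1, S4, S6 are pairwise disjoint, so any hitting set needs a separate item for each — at least 3. Hence 3 is optimal.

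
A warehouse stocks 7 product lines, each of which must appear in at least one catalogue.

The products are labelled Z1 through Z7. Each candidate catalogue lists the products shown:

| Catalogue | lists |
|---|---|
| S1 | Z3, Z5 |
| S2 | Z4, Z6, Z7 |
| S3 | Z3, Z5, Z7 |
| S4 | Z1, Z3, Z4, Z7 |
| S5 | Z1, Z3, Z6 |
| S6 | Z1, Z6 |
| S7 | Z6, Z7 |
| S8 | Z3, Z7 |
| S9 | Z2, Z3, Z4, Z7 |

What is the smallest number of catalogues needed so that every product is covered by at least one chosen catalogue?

Take {S1, S5, S9}. Their union is {Z1, Z2, Z3, Z4, Z5, Z6, Z7}, which is all 7 products.
Only S9 contains Z2, so S9 is forced; the remaining 3 products need at least 2 more catalogues (each remaining catalogue adds at most 2) — so at least 3 catalogues are needed, and 3 is optimal.

3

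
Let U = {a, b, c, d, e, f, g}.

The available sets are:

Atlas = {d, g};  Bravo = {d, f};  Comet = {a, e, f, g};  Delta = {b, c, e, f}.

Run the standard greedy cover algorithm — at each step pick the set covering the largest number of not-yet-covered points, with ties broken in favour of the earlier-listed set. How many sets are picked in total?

Greedy: pick Comet (covers 4 new) → pick Delta (covers 2 new) → pick Atlas (covers 1 new). Total picks: 3.

3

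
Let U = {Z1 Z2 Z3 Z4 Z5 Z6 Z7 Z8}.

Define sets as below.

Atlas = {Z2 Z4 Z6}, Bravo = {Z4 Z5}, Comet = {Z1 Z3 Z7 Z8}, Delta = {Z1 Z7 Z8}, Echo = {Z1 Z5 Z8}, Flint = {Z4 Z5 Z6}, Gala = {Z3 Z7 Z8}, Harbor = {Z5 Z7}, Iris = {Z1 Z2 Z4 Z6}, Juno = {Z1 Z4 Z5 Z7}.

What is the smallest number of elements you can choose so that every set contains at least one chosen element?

3

The 3 elements {Z4, Z7, Z8} hit every set.
No choice of 2 elements meets every set, so 3 is the minimum.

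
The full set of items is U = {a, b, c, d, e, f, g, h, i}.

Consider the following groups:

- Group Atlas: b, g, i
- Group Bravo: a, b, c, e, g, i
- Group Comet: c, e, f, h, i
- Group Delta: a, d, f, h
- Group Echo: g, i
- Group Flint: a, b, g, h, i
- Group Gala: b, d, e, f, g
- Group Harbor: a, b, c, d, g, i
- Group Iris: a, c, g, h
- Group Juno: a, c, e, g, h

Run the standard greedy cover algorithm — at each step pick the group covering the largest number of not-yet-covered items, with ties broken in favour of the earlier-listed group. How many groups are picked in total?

2

Greedy: pick Bravo (covers 6 new) → pick Delta (covers 3 new). Total picks: 2.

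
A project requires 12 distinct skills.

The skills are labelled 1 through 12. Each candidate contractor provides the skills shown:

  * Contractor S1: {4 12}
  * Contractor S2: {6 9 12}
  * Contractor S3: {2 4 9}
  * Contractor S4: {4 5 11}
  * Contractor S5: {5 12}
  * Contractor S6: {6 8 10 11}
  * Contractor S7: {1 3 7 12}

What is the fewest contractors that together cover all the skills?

S3 and S4 and S6 and S7 together: S3 ∪ S4 ∪ S6 ∪ S7 = {1, 2, 3, 4, 5, 6, 7, 8, 9, 10, 11, 12} — every skill is covered.
Only S3 contains 2, so S3 is forced; the remaining 9 skills need at least 3 more contractors (each remaining contractor adds at most 4) — so at least 4 contractors are needed, and 4 is optimal.

4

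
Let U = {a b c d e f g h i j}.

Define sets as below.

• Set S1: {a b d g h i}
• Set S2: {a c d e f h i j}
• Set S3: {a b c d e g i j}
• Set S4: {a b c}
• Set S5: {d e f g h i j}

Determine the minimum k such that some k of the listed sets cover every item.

S4 and S5 together: S4 ∪ S5 = {a, b, c, d, e, f, g, h, i, j} — every item is covered.
No single set has all 10 items (the largest, S2, has 8), so 2 is optimal.

2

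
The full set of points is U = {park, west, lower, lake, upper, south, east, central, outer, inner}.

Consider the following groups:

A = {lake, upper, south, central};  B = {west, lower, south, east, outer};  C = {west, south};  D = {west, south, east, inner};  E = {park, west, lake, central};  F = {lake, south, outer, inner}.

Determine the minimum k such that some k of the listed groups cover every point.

4

Take {A, B, D, E}. Their union is {park, west, lower, lake, upper, south, east, central, outer, inner}, which is all 10 points.
No 3 of the 6 groups cover everything (all 20 combinations miss at least one point), so 4 is optimal.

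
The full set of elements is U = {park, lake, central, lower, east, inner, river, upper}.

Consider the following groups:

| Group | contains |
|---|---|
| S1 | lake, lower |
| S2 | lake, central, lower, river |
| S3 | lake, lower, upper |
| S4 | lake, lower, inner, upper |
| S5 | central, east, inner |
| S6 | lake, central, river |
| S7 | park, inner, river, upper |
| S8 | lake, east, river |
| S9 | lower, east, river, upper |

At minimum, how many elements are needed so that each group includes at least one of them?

3

Take H = {lake, central, river}. Each listed group contains at least one of these, so H is a hitting set of size 3.
No choice of 2 elements meets every group, so 3 is the minimum.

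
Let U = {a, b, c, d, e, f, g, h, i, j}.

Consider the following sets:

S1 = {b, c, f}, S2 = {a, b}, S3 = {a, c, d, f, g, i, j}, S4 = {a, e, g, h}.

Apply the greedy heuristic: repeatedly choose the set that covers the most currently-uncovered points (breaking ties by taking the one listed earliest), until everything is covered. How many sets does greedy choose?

Greedy: pick S3 (covers 7 new) → pick S4 (covers 2 new) → pick S1 (covers 1 new). Total picks: 3.

3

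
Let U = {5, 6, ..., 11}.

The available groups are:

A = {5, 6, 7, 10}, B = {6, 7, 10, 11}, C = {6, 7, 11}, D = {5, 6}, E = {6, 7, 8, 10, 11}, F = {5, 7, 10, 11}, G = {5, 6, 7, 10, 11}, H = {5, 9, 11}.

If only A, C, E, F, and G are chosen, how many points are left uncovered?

Union of A, C, E, F, G = {5, 6, 7, 8, 10, 11}.
Not covered: 9 — 1 point.

1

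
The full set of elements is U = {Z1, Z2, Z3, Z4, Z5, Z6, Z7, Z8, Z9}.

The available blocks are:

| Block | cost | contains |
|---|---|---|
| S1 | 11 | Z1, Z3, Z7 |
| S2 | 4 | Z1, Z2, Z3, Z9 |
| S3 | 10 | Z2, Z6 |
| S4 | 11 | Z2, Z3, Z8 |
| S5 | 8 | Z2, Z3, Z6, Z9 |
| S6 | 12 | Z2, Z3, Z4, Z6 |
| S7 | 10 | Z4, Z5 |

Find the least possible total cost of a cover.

S1, S4, S5, S7 together cover every element (S1 ∪ S4 ∪ S5 ∪ S7 = {Z1, Z2, Z3, Z4, Z5, Z6, Z7, Z8, Z9}); total cost 11 + 11 + 8 + 10 = 40.
The greedy pick S2, S7, S5, S1, S4 costs 44; no covering selection beats 40.

40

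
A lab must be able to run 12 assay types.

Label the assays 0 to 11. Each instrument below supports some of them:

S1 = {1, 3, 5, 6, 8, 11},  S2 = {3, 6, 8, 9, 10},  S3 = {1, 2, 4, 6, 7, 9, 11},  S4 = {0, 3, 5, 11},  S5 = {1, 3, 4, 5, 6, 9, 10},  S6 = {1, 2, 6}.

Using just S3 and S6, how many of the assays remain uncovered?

Union of S3, S6 = {1, 2, 4, 6, 7, 9, 11}.
Not covered: 0, 3, 5, 8, 10 — 5 assays.

5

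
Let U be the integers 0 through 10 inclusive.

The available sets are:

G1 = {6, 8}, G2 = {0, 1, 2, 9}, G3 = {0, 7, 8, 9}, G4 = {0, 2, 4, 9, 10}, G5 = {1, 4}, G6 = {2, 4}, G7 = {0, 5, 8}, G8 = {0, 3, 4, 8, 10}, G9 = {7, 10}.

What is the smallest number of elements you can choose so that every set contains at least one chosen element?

The 4 elements {2, 4, 7, 8} hit every set.
No choice of 3 elements meets every set, so 4 is the minimum.

4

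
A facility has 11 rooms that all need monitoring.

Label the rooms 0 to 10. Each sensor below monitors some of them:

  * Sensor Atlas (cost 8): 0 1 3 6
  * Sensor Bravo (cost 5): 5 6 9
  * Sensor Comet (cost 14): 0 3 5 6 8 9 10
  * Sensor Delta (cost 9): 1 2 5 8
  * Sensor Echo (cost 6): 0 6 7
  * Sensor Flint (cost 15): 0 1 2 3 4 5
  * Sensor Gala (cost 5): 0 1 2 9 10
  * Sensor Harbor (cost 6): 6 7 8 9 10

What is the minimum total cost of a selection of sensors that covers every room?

21

Flint, Harbor together cover every room (Flint ∪ Harbor = {0, 1, 2, 3, 4, 5, 6, 7, 8, 9, 10}); total cost 15 + 6 = 21.
The greedy pick Gala, Harbor, Bravo, Flint costs 31; no covering selection beats 21.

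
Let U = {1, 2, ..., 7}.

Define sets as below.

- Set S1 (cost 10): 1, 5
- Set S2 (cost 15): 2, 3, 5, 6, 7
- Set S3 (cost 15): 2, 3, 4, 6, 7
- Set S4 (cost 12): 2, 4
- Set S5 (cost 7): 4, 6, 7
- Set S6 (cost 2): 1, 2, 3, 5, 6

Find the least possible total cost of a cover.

S5, S6 together cover every point (S5 ∪ S6 = {1, 2, 3, 4, 5, 6, 7}); total cost 7 + 2 = 9.
No covering selection has total cost below 9.

9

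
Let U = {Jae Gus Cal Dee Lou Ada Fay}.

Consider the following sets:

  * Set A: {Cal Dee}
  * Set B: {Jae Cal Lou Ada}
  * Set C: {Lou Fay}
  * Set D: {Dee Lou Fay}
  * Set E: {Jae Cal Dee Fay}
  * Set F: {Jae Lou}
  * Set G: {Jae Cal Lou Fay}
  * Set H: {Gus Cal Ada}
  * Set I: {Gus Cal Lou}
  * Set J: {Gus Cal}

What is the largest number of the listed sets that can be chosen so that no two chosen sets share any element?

F, J are pairwise disjoint (F={Jae,Lou}; J={Gus,Cal}).
Every remaining set overlaps one of these, and no 3 of the listed sets are pairwise disjoint, so 2 is the maximum.

2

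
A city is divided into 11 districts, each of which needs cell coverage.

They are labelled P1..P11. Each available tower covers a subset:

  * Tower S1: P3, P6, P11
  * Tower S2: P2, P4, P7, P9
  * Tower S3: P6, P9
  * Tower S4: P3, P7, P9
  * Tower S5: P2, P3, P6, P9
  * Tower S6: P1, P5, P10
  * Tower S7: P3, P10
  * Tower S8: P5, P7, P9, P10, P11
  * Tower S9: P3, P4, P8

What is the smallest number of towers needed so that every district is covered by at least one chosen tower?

4

Take {S1, S2, S6, S9}. Their union is {P1, P2, P3, P4, P5, P6, P7, P8, P9, P10, P11}, which is all 11 districts.
No 3 of the 9 towers cover everything (all 84 combinations miss at least one district), so 4 is optimal.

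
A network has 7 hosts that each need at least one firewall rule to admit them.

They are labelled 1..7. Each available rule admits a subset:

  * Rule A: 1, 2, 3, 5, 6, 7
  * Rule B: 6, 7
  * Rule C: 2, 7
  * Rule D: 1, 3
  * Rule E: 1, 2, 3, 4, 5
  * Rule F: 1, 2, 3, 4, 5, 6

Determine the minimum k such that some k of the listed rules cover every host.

A and E together: A ∪ E = {1, 2, 3, 4, 5, 6, 7} — every host is covered.
No single rule has all 7 hosts (the largest, A, has 6), so 2 is optimal.

2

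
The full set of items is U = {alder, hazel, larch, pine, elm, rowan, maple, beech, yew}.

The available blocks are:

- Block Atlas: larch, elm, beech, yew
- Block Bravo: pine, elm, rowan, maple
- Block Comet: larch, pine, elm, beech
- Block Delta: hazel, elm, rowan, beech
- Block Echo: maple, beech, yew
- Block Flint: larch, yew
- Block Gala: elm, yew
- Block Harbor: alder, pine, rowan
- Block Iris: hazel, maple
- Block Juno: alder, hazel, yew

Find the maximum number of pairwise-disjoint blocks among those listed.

Atlas, Harbor, Iris are pairwise disjoint (Atlas={larch,elm,beech,yew}; Harbor={alder,pine,rowan}; Iris={hazel,maple}).
Every remaining block overlaps one of these, and no 4 of the listed blocks are pairwise disjoint, so 3 is the maximum.

3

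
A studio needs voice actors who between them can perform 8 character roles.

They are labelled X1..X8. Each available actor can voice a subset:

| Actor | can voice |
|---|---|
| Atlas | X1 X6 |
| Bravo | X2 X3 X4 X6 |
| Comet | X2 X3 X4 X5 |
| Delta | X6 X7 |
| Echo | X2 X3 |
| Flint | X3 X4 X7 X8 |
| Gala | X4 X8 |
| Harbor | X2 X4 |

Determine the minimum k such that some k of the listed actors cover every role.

3

Take {Atlas, Comet, Flint}. Their union is {X1, X2, X3, X4, X5, X6, X7, X8}, which is all 8 roles.
Only Atlas contains X1, so Atlas is forced; the remaining 6 roles need at least 2 more actors (each remaining actor adds at most 4) — so at least 3 actors are needed, and 3 is optimal.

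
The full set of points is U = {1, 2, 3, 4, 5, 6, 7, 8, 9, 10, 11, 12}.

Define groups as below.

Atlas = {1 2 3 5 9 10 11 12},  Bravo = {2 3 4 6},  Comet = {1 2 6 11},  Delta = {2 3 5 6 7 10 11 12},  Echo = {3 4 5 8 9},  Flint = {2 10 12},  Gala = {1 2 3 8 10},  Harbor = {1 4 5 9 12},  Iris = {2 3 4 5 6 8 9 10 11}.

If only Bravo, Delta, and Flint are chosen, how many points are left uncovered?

3

Union of Bravo, Delta, Flint = {2, 3, 4, 5, 6, 7, 10, 11, 12}.
Not covered: 1, 8, 9 — 3 points.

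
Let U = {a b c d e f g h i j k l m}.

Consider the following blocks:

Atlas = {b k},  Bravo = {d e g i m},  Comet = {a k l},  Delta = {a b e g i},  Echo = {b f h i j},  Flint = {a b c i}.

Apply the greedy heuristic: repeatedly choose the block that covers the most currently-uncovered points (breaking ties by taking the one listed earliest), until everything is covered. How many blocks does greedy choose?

4

Greedy: pick Bravo (covers 5 new) → pick Echo (covers 4 new) → pick Comet (covers 3 new) → pick Flint (covers 1 new). Total picks: 4.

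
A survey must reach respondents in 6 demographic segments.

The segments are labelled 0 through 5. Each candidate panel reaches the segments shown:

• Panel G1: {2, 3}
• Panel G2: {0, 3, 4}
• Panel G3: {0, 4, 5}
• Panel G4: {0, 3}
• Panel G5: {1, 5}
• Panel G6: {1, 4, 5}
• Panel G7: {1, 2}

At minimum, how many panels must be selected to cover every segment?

G3 and G4 and G7 together: G3 ∪ G4 ∪ G7 = {0, 1, 2, 3, 4, 5} — every segment is covered.
No 2 of the 7 panels cover everything (all 21 combinations miss at least one segment), so 3 is optimal.

3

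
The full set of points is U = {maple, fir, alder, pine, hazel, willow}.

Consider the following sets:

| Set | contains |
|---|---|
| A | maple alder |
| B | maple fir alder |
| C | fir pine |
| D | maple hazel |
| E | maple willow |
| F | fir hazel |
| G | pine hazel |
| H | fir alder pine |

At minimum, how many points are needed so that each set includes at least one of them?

T = {maple, fir, pine} meets every set (each contains at least one member of T), and |T| = 3.
No choice of 2 points meets every set, so 3 is the minimum.

3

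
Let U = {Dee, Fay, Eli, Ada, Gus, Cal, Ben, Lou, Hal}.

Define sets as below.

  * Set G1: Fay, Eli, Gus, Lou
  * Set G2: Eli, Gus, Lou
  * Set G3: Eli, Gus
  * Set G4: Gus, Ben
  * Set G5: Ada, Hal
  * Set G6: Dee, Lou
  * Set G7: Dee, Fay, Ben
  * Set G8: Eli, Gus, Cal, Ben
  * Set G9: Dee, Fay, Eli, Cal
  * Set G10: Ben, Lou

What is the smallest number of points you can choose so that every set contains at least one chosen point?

The 4 points {Dee, Gus, Ben, Hal} hit every set.
No choice of 3 points meets every set, so 4 is the minimum.

4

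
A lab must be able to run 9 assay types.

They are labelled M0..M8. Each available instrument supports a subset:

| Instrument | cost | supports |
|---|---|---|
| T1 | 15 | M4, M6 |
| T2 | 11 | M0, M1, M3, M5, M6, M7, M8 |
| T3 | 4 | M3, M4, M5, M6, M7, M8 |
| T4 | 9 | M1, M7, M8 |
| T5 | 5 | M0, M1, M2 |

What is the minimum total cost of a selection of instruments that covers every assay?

9

T3, T5 together cover every assay (T3 ∪ T5 = {M0, M1, M2, M3, M4, M5, M6, M7, M8}); total cost 4 + 5 = 9.
No covering selection has total cost below 9.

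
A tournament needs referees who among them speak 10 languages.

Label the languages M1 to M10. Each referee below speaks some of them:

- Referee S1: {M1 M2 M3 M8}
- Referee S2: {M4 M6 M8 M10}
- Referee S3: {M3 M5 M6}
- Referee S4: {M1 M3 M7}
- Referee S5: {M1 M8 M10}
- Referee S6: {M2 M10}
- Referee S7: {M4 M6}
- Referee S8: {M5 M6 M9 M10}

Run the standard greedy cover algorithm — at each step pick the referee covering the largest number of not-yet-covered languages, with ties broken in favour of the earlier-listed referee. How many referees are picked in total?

4

Greedy: pick S1 (covers 4 new) → pick S8 (covers 4 new) → pick S2 (covers 1 new) → pick S4 (covers 1 new). Total picks: 4.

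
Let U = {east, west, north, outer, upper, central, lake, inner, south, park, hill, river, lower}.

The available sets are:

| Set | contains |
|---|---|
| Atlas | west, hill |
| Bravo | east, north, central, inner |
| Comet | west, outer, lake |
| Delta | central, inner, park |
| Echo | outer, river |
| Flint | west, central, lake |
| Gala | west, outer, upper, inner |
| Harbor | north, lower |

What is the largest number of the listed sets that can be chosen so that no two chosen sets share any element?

4

Atlas, Delta, Echo, Harbor are pairwise disjoint (Atlas={west,hill}; Delta={central,inner,park}; Echo={outer,river}; Harbor={north,lower}).
Every remaining set overlaps one of these, and no 5 of the listed sets are pairwise disjoint, so 4 is the maximum.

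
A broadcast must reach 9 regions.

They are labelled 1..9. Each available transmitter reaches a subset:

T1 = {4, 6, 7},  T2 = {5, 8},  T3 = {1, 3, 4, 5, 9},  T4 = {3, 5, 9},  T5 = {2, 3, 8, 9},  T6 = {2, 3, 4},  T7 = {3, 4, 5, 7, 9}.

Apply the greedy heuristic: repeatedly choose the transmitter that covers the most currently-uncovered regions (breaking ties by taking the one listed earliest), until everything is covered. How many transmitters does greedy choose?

3

Greedy: pick T3 (covers 5 new) → pick T1 (covers 2 new) → pick T5 (covers 2 new). Total picks: 3.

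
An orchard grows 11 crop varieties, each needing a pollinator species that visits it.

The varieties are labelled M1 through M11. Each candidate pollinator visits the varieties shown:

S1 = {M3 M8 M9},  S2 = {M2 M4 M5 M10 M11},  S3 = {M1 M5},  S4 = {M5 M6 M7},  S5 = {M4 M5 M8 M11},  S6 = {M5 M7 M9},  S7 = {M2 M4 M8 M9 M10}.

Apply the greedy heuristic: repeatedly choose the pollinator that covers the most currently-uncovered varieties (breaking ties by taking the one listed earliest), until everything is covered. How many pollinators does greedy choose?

Greedy: pick S2 (covers 5 new) → pick S1 (covers 3 new) → pick S4 (covers 2 new) → pick S3 (covers 1 new). Total picks: 4.

4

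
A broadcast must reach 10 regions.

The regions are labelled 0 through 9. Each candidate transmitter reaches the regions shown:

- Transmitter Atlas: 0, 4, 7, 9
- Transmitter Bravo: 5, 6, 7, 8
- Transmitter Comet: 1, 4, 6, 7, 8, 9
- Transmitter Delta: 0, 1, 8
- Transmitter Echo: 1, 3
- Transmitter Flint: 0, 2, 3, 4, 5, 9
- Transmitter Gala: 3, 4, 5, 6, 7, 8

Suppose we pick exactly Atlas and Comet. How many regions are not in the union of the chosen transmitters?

Union of Atlas, Comet = {0, 1, 4, 6, 7, 8, 9}.
Not covered: 2, 3, 5 — 3 regions.

3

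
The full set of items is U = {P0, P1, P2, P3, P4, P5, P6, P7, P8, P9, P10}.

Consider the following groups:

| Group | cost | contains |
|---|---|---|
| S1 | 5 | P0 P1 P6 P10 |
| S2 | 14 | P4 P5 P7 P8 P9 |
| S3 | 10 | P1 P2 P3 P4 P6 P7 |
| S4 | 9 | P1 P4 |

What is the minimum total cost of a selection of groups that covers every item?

29

S1, S2, S3 together cover every item (S1 ∪ S2 ∪ S3 = {P0, P1, P2, P3, P4, P5, P6, P7, P8, P9, P10}); total cost 5 + 14 + 10 = 29.
No covering selection has total cost below 29.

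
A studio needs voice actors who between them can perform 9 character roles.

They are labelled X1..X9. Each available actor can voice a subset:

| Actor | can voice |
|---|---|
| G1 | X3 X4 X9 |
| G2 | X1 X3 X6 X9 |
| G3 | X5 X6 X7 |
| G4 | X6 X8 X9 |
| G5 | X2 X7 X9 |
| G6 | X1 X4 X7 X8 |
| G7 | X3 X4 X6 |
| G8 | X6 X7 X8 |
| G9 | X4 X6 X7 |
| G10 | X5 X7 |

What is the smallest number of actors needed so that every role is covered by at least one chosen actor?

4

Take {G2, G5, G6, G10}. Their union is {X1, X2, X3, X4, X5, X6, X7, X8, X9}, which is all 9 roles.
No 3 of the 10 actors cover everything (all 120 combinations miss at least one role), so 4 is optimal.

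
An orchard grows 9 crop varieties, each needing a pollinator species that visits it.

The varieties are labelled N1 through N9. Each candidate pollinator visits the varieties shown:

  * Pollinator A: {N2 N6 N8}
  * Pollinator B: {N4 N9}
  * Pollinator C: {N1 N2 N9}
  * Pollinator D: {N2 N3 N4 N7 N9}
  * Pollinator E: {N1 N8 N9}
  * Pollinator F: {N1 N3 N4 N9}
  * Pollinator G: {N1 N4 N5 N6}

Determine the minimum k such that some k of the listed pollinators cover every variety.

3

D and E and G together: D ∪ E ∪ G = {N1, N2, N3, N4, N5, N6, N7, N8, N9} — every variety is covered.
Only G contains N5, so G is forced; the remaining 5 varieties need at least 2 more pollinators (each remaining pollinator adds at most 4) — so at least 3 pollinators are needed, and 3 is optimal.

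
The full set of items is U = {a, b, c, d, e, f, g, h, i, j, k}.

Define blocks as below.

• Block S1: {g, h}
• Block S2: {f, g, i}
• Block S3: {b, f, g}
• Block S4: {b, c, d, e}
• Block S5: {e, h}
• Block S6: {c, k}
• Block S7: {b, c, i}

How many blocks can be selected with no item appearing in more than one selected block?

3

S3, S5, S6 are pairwise disjoint (S3={b,f,g}; S5={e,h}; S6={c,k}).
Every remaining block overlaps one of these, and no 4 of the listed blocks are pairwise disjoint, so 3 is the maximum.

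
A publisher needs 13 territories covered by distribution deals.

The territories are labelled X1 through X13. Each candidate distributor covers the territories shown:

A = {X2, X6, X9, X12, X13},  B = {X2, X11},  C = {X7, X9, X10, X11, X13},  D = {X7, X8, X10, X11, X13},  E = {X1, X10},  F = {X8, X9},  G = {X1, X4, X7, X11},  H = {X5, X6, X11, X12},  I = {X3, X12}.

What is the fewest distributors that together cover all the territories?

5

A and D and G and H and I together: A ∪ D ∪ G ∪ H ∪ I = {X1, X2, X3, X4, X5, X6, X7, X8, X9, X10, X11, X12, X13} — every territory is covered.
No 4 of the 9 distributors cover everything (all 126 combinations miss at least one territory), so 5 is optimal.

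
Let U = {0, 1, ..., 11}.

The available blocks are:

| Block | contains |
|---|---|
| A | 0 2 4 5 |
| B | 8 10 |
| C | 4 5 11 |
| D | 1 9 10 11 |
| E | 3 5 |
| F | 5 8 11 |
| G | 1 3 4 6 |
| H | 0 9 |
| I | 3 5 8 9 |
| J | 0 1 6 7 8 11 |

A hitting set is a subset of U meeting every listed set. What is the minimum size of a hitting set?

T = {1, 5, 8, 9} meets every block (each contains at least one member of T), and |T| = 4.
No choice of 3 items meets every block, so 4 is the minimum.

4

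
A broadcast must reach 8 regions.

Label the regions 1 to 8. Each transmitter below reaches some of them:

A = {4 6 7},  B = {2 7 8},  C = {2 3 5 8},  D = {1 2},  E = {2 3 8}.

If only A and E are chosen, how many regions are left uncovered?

2

Union of A, E = {2, 3, 4, 6, 7, 8}.
Not covered: 1, 5 — 2 regions.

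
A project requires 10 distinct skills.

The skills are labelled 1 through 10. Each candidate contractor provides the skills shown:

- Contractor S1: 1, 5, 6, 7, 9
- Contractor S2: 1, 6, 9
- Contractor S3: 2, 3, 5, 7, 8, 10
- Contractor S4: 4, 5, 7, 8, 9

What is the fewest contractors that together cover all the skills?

3

Take {S2, S3, S4}. Their union is {1, 2, 3, 4, 5, 6, 7, 8, 9, 10}, which is all 10 skills.
Only S3 contains 2, so S3 is forced; the remaining 4 skills need at least 2 more contractors (each remaining contractor adds at most 3) — so at least 3 contractors are needed, and 3 is optimal.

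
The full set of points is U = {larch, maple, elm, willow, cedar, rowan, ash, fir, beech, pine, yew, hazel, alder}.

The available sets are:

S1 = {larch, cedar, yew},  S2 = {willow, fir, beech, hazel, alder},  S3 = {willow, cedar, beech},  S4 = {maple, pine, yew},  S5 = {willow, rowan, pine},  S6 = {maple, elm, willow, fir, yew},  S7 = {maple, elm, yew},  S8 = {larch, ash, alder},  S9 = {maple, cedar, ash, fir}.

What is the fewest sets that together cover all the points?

S1 and S2 and S5 and S6 and S9 together: S1 ∪ S2 ∪ S5 ∪ S6 ∪ S9 = {larch, maple, elm, willow, cedar, rowan, ash, fir, beech, pine, yew, hazel, alder} — every point is covered.
No 4 of the 9 sets cover everything (all 126 combinations miss at least one point), so 5 is optimal.

5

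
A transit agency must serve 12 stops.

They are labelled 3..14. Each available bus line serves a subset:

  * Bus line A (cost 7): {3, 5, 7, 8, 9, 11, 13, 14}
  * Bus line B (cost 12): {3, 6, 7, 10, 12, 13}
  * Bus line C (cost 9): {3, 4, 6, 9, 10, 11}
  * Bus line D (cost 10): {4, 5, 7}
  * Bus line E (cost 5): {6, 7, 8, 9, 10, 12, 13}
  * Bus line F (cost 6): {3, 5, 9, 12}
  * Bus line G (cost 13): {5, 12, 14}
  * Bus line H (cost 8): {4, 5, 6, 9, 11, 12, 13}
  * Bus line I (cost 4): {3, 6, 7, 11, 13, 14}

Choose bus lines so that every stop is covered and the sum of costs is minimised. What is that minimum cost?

E, H, I together cover every stop (E ∪ H ∪ I = {3, 4, 5, 6, 7, 8, 9, 10, 11, 12, 13, 14}); total cost 5 + 8 + 4 = 17.
No covering selection has total cost below 17.

17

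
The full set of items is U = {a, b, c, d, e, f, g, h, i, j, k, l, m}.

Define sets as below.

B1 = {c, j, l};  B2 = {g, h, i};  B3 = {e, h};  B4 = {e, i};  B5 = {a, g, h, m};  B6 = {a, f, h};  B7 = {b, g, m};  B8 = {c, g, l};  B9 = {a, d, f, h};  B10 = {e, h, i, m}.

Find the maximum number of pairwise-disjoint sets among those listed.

B1, B4, B6, B7 are pairwise disjoint (B1={c,j,l}; B4={e,i}; B6={a,f,h}; B7={b,g,m}).
Every remaining set overlaps one of these, and no 5 of the listed sets are pairwise disjoint, so 4 is the maximum.

4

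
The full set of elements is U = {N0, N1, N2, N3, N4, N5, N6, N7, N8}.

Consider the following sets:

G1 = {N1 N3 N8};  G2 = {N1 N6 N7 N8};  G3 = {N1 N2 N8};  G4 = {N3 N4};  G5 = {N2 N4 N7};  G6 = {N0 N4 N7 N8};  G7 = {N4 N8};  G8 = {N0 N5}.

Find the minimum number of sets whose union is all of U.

4

G2 and G4 and G5 and G8 together: G2 ∪ G4 ∪ G5 ∪ G8 = {N0, N1, N2, N3, N4, N5, N6, N7, N8} — every element is covered.
Only G2 contains N6, so G2 is forced; the remaining 5 elements need at least 3 more sets (each remaining set adds at most 2) — so at least 4 sets are needed, and 4 is optimal.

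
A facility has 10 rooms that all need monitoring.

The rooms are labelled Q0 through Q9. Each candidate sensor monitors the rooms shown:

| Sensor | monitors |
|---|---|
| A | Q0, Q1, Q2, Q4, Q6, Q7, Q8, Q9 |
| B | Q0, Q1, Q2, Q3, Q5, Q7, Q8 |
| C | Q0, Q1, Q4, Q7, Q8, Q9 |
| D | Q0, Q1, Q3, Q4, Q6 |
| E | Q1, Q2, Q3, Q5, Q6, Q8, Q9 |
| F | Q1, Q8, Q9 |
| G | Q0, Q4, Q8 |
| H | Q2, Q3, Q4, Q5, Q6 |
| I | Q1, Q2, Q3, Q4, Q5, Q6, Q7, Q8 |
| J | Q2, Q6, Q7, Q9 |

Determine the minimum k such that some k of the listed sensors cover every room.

2

Take {C, H}. Their union is {Q0, Q1, Q2, Q3, Q4, Q5, Q6, Q7, Q8, Q9}, which is all 10 rooms.
No single sensor has all 10 rooms (the largest, A, has 8), so 2 is optimal.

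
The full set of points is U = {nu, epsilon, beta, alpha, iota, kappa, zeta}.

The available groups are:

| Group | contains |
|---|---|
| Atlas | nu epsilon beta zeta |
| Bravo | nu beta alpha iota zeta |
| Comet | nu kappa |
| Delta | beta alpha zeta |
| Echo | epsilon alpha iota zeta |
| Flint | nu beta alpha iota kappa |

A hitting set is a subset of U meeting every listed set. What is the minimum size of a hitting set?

The 2 points {nu, zeta} hit every group.
The groups Comet, Echo are pairwise disjoint, so any hitting set needs a separate point for each — at least 2. Hence 2 is optimal.

2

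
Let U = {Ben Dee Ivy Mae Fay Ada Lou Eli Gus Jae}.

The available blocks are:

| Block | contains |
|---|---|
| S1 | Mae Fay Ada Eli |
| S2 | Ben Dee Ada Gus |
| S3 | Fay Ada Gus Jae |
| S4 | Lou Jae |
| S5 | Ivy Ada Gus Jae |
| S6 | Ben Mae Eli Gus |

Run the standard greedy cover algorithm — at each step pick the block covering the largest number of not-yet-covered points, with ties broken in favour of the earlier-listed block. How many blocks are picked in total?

4

Greedy: pick S1 (covers 4 new) → pick S2 (covers 3 new) → pick S4 (covers 2 new) → pick S5 (covers 1 new). Total picks: 4.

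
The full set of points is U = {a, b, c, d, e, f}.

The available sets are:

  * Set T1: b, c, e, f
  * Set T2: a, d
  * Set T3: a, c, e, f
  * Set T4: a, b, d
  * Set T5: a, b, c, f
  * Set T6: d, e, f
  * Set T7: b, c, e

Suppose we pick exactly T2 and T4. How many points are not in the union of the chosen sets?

Union of T2, T4 = {a, b, d}.
Not covered: c, e, f — 3 points.

3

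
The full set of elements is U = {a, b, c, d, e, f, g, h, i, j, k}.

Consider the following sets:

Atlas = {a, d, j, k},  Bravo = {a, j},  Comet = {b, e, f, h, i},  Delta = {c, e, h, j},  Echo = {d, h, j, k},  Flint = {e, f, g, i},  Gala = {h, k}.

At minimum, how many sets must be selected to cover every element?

Take {Atlas, Comet, Delta, Flint}. Their union is {a, b, c, d, e, f, g, h, i, j, k}, which is all 11 elements.
Only Delta contains c, so Delta is forced; the remaining 7 elements need at least 3 more sets (each remaining set adds at most 3) — so at least 4 sets are needed, and 4 is optimal.

4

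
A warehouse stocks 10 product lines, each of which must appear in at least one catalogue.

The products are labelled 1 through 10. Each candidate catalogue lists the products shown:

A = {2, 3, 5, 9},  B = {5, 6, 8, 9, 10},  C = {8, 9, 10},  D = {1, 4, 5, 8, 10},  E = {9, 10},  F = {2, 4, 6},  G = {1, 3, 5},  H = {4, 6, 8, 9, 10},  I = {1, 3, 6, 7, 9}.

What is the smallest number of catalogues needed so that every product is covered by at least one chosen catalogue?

Take {D, F, I}. Their union is {1, 2, 3, 4, 5, 6, 7, 8, 9, 10}, which is all 10 products.
Only I contains 7, so I is forced; the remaining 5 products need at least 2 more catalogues (each remaining catalogue adds at most 4) — so at least 3 catalogues are needed, and 3 is optimal.

3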